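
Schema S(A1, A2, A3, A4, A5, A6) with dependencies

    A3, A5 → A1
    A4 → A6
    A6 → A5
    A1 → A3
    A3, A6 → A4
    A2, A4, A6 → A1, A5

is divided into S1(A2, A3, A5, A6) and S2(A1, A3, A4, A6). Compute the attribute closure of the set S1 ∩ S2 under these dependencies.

A1, A3, A4, A5, A6

S1 ∩ S2 = {A3, A6}.
A6 → A5 applies, adding A5
A3, A6 → A4 applies, adding A4
A3, A5 → A1 applies, adding A1
Closure: {A1, A3, A4, A5, A6}.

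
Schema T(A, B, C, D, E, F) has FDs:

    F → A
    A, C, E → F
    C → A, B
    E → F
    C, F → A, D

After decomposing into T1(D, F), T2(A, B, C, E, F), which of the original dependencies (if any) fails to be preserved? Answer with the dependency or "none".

Check C, F → A, D: no single fragment contains all of {A, C, D, F}, and the restricted closure of {C, F} across the fragments never reaches {A, D}.
F → A is preserved.
A, C, E → F is preserved.
C → A, B is preserved.
E → F is preserved.

C, F → A, D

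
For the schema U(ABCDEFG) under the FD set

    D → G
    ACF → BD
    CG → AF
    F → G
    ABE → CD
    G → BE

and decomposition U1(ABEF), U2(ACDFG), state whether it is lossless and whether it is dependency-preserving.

lossless but not dependency-preserving

Lossless test: (AF)⁺ = {ABCDEFG}, which contains all of one fragment — lossless.
Dependency preservation: the restricted closure of {G} across the fragments never reaches {BE}, so G → BE cannot be enforced without a join — not preserved.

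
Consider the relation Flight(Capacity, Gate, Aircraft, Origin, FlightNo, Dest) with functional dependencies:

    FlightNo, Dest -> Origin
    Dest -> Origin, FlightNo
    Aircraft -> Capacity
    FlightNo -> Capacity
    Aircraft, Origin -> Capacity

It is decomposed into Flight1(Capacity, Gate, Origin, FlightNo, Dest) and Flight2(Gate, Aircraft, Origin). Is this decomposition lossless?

No

Common attributes: Flight1 ∩ Flight2 = {Gate, Origin}.
No dependency enlarges {Gate, Origin}, so (Gate, Origin)⁺ = {Gate, Origin}.
The closure contains neither all of Flight1 = {Capacity, Gate, Origin, FlightNo, Dest} nor all of Flight2 = {Gate, Aircraft, Origin}, so the common attributes are not a superkey of either fragment. The join is lossy.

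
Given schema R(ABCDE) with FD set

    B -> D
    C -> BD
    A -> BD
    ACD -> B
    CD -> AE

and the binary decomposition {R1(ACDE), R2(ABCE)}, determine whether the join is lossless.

Common attributes: R1 ∩ R2 = {ACE}.
Closure of {ACE}: C → BD applies, adding BD. So (ACE)⁺ = {ABCDE}.
This closure contains every attribute of R1, so R1 ∩ R2 → R1. The join is lossless.

Yes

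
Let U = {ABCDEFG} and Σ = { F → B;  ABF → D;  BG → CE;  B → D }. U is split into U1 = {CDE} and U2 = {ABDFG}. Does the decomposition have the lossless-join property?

No

Common attributes: U1 ∩ U2 = {D}.
No dependency enlarges {D}, so (D)⁺ = {D}.
The closure contains neither all of U1 = {CDE} nor all of U2 = {ABDFG}, so the common attributes are not a superkey of either fragment. The join is lossy.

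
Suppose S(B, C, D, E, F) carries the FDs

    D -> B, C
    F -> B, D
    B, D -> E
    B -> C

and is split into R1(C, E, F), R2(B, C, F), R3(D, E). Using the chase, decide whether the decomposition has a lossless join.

No

Chase test. Columns are B, C, D, E, F; row i has aⱼ where attribute j ∈ Ri, else bᵢⱼ.
Initial tableau (one row per fragment):
  row 1: b11 a2 b13 a4 a5
  row 2: a1 a2 b23 b24 a5
  row 3: b31 b32 a3 a4 b35
Rows 1 and 2 agree on F; apply F→B, D and equate their B, D entries.
Rows 1 and 2 agree on B, D; apply B, D→E and equate their E entries.
No row becomes fully distinguished — the join is lossy.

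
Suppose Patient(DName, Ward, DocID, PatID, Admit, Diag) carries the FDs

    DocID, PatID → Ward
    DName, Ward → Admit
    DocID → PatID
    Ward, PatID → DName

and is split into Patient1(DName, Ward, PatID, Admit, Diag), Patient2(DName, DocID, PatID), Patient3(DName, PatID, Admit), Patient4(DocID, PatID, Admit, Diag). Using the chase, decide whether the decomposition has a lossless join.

No

Chase test. Columns are DName, Ward, DocID, PatID, Admit, Diag; row i has aⱼ where attribute j ∈ Patienti, else bᵢⱼ.
Initial tableau (one row per fragment):
  row 1: a1 a2 b13 a4 a5 a6
  row 2: a1 b22 a3 a4 b25 b26
  row 3: a1 b32 b33 a4 a5 b36
  row 4: b41 b42 a3 a4 a5 a6
Rows 2 and 4 agree on DocID, PatID; apply DocID, PatID→Ward and equate their Ward entries.
Rows 2 and 4 agree on Ward, PatID; apply Ward, PatID→DName and equate their DName entries.
Rows 2 and 4 agree on DName, Ward; apply DName, Ward→Admit and equate their Admit entries.
No row becomes fully distinguished — the join is lossy.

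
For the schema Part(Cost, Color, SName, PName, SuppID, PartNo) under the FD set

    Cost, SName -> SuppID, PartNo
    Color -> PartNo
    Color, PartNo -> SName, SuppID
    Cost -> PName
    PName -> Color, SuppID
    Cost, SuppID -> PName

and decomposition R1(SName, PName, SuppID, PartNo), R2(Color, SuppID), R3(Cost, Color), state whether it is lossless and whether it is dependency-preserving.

lossy and not dependency-preserving

Lossless test (chase): Rows 2 and 3 agree on Color; apply Color→PartNo and equate their PartNo entries. Rows 2 and 3 agree on Color, PartNo; apply Color, PartNo→SName, SuppID and equate their SName, SuppID entries. No row becomes fully distinguished — the join is lossy.
Dependency preservation: the restricted closure of {Cost, SName} across the fragments never reaches {SuppID, PartNo}, so Cost, SName → SuppID, PartNo cannot be enforced without a join — not preserved.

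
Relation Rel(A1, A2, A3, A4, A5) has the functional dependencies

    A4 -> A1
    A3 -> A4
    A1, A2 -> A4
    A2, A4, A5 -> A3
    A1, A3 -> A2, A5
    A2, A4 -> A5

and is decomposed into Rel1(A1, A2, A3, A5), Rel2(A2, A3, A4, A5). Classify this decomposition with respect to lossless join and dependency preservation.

Lossless test: (A2, A3, A5)⁺ = {A1, A2, A3, A4, A5}, which contains all of one fragment — lossless.
Dependency preservation: the restricted closure of {A4} across the fragments never reaches {A1}, so A4 → A1 cannot be enforced without a join — not preserved.

lossless but not dependency-preserving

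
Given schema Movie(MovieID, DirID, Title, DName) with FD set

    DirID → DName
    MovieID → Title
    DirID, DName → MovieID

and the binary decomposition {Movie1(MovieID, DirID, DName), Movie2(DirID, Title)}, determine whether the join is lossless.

Common attributes: Movie1 ∩ Movie2 = {DirID}.
Closure of {DirID}: DirID → DName applies, adding DName; DirID, DName → MovieID applies, adding MovieID; MovieID → Title applies, adding Title. So (DirID)⁺ = {MovieID, DirID, Title, DName}.
This closure contains every attribute of Movie1, so Movie1 ∩ Movie2 → Movie1. The join is lossless.

Yes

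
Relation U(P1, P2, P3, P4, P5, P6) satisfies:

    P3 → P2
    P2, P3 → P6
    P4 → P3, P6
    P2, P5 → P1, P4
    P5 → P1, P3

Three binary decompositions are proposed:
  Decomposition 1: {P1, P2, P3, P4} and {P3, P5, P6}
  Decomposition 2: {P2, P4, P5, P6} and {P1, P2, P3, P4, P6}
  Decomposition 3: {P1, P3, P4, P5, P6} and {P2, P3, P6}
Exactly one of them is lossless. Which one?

Decomposition 1: common = {P3}, closure = {P2, P3, P6} → lossy.
Decomposition 2: common = {P2, P4, P6}, closure = {P2, P3, P4, P6} → lossy.
Decomposition 3: common = {P3, P6}, closure = {P2, P3, P6} → lossless.

Decomposition 3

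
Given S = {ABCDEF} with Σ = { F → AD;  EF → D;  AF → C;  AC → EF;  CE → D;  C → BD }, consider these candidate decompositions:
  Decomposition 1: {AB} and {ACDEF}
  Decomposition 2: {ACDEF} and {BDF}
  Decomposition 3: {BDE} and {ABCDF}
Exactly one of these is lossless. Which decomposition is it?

Decomposition 2

Decomposition 1: common = {A}, closure = {A} → lossy.
Decomposition 2: common = {DF}, closure = {ABCDEF} → lossless.
Decomposition 3: common = {BD}, closure = {BD} → lossy.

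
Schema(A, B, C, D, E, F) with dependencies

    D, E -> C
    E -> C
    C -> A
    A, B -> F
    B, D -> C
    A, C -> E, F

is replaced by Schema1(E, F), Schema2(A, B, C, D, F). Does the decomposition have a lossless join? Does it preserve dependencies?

lossy and not dependency-preserving

Lossless test: (F)⁺ = {F}, which is a superkey of neither fragment — lossy.
Dependency preservation: the restricted closure of {D, E} across the fragments never reaches {C}, so D, E → C cannot be enforced without a join — not preserved.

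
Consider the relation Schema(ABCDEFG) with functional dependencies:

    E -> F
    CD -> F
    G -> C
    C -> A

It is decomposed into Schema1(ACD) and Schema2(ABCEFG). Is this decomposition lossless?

Common attributes: Schema1 ∩ Schema2 = {AC}.
No dependency enlarges {AC}, so (AC)⁺ = {AC}.
The closure contains neither all of Schema1 = {ACD} nor all of Schema2 = {ABCEFG}, so the common attributes are not a superkey of either fragment. The join is lossy.

No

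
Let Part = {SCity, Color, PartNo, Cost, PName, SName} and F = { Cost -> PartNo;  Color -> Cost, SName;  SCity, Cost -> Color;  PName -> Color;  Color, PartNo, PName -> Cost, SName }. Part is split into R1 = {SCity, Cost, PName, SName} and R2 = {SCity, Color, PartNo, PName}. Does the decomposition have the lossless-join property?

Yes

Common attributes: R1 ∩ R2 = {SCity, PName}.
Closure of {SCity, PName}: PName → Color applies, adding Color; Color → Cost, SName applies, adding Cost, SName; Cost → PartNo applies, adding PartNo. So (SCity, PName)⁺ = {SCity, Color, PartNo, Cost, PName, SName}.
This closure contains every attribute of R1, so R1 ∩ R2 → R1. The join is lossless.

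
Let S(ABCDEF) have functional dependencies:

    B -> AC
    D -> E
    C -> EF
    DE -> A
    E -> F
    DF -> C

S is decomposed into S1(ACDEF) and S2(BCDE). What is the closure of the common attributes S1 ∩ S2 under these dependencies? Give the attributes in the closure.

S1 ∩ S2 = {CDE}.
C → EF applies, adding F
DE → A applies, adding A
Closure: {ACDEF}.

ACDEF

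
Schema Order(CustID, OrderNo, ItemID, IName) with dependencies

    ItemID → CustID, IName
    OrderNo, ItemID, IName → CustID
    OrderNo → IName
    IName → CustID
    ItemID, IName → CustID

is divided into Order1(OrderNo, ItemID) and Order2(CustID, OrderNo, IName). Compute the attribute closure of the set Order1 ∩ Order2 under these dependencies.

CustID, OrderNo, IName

Order1 ∩ Order2 = {OrderNo}.
OrderNo → IName applies, adding IName
IName → CustID applies, adding CustID
Closure: {CustID, OrderNo, IName}.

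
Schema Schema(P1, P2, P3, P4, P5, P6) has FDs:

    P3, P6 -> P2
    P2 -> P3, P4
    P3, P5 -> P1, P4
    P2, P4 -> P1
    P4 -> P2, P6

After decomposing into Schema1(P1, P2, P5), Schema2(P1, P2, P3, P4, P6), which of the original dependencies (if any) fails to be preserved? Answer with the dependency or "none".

Check P3, P5 → P1, P4: no single fragment contains all of {P1, P3, P4, P5}, and the restricted closure of {P3, P5} across the fragments never reaches {P1, P4}.
P3, P6 → P2 is preserved.
P2 → P3, P4 is preserved.
P2, P4 → P1 is preserved.
P4 → P2, P6 is preserved.

P3, P5 -> P1, P4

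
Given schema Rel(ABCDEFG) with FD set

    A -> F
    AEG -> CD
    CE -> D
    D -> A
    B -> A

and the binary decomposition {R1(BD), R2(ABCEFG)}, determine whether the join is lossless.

No

Common attributes: R1 ∩ R2 = {B}.
Closure of {B}: B → A applies, adding A; A → F applies, adding F. So (B)⁺ = {ABF}.
The closure contains neither all of R1 = {BD} nor all of R2 = {ABCEFG}, so the common attributes are not a superkey of either fragment. The join is lossy.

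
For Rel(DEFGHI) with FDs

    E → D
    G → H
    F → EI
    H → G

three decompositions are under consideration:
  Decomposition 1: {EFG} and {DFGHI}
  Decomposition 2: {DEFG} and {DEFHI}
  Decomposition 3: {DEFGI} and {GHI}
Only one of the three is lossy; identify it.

Decomposition 2

Decomposition 1: common = {FG}, closure = {DEFGHI} → lossless.
Decomposition 2: common = {DEF}, closure = {DEFI} → lossy.
Decomposition 3: common = {GI}, closure = {GHI} → lossless.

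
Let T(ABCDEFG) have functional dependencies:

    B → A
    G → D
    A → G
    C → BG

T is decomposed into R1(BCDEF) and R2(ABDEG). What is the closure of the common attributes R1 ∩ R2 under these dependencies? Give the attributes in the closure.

ABDEG

R1 ∩ R2 = {BDE}.
B → A applies, adding A
A → G applies, adding G
Closure: {ABDEG}.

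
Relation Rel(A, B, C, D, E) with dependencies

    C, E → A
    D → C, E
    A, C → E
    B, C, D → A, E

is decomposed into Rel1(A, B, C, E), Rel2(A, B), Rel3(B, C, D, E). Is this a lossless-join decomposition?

Chase test. Columns are A, B, C, D, E; row i has aⱼ where attribute j ∈ Reli, else bᵢⱼ.
Initial tableau (one row per fragment):
  row 1: a1 a2 a3 b14 a5
  row 2: a1 a2 b23 b24 b25
  row 3: b31 a2 a3 a4 a5
Rows 1 and 3 agree on C, E; apply C, E→A and equate their A entries.
Row 3 is now all distinguished symbols — the join is lossless.

Yes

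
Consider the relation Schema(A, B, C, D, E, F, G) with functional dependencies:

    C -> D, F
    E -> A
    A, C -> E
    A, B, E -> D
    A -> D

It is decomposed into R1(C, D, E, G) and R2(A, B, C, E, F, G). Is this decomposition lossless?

Yes

Common attributes: R1 ∩ R2 = {C, E, G}.
Closure of {C, E, G}: C → D, F applies, adding D, F; E → A applies, adding A. So (C, E, G)⁺ = {A, C, D, E, F, G}.
This closure contains every attribute of R1, so R1 ∩ R2 → R1. The join is lossless.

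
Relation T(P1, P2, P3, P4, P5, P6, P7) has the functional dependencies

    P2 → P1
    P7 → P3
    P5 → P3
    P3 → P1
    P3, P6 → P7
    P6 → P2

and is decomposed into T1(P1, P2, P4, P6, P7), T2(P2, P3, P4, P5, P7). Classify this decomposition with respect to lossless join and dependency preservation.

lossy and not dependency-preserving

Lossless test: (P2, P4, P7)⁺ = {P1, P2, P3, P4, P7}, which is a superkey of neither fragment — lossy.
Dependency preservation: the restricted closure of {P3} across the fragments never reaches {P1}, so P3 → P1 cannot be enforced without a join — not preserved.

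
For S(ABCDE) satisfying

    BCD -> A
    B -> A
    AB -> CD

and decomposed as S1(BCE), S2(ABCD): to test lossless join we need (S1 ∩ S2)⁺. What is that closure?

S1 ∩ S2 = {BC}.
B → A applies, adding A
AB → CD applies, adding D
Closure: {ABCD}.

ABCD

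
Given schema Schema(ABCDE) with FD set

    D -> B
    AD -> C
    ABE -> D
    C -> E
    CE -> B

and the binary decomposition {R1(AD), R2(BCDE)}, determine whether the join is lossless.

No

Common attributes: R1 ∩ R2 = {D}.
Closure of {D}: D → B applies, adding B. So (D)⁺ = {BD}.
The closure contains neither all of R1 = {AD} nor all of R2 = {BCDE}, so the common attributes are not a superkey of either fragment. The join is lossy.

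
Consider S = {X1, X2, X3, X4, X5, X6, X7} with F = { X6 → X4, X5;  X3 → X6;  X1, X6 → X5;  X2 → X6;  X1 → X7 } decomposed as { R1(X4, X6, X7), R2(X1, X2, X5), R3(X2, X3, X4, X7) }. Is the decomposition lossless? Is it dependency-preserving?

Lossless test (chase): Rows 2 and 3 agree on X2; apply X2→X6 and equate their X6 entries. Rows 2 and 3 agree on X6; apply X6→X4, X5 and equate their X4, X5 entries. No row becomes fully distinguished — the join is lossy.
Dependency preservation: the restricted closure of {X6} across the fragments never reaches {X4, X5}, so X6 → X4, X5 cannot be enforced without a join — not preserved.

lossy and not dependency-preserving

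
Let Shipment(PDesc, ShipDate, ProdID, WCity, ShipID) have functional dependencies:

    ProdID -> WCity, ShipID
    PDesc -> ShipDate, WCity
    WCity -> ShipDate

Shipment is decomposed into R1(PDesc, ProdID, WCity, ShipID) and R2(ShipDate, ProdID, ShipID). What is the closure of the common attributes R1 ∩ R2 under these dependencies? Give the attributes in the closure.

ShipDate, ProdID, WCity, ShipID

R1 ∩ R2 = {ProdID, ShipID}.
ProdID → WCity, ShipID applies, adding WCity
WCity → ShipDate applies, adding ShipDate
Closure: {ShipDate, ProdID, WCity, ShipID}.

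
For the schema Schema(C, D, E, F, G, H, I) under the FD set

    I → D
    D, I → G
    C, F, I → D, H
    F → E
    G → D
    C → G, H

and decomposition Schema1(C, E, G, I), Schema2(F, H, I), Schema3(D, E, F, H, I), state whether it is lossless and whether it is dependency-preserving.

Lossless test (chase): Rows 1 and 2 agree on I; apply I→D and equate their D entries. Rows 1 and 3 agree on I; apply I→D and equate their D entries. Rows 1 and 2 agree on D, I; apply D, I→G and equate their G entries. Rows 1 and 3 agree on D, I; apply D, I→G and equate their G entries. Rows 2 and 3 agree on F; apply F→E and equate their E entries. No row becomes fully distinguished — the join is lossy.
Dependency preservation: the restricted closure of {C, F, I} across the fragments never reaches {D, H}, so C, F, I → D, H cannot be enforced without a join — not preserved.

lossy and not dependency-preserving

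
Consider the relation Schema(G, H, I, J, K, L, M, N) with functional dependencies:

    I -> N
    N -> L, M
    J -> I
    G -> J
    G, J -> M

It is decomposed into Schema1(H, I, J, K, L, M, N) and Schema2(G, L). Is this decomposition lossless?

No

Common attributes: Schema1 ∩ Schema2 = {L}.
No dependency enlarges {L}, so (L)⁺ = {L}.
The closure contains neither all of Schema1 = {H, I, J, K, L, M, N} nor all of Schema2 = {G, L}, so the common attributes are not a superkey of either fragment. The join is lossy.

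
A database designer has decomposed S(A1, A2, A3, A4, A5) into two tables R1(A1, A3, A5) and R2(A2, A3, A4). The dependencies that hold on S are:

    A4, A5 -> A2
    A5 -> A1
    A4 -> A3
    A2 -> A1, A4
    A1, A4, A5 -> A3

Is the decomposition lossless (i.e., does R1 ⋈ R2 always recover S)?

No

Common attributes: R1 ∩ R2 = {A3}.
No dependency enlarges {A3}, so (A3)⁺ = {A3}.
The closure contains neither all of R1 = {A1, A3, A5} nor all of R2 = {A2, A3, A4}, so the common attributes are not a superkey of either fragment. The join is lossy.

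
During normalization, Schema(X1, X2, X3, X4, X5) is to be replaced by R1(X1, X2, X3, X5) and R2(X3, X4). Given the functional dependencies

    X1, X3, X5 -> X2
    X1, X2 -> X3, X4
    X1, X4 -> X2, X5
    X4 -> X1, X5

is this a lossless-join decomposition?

Common attributes: R1 ∩ R2 = {X3}.
No dependency enlarges {X3}, so (X3)⁺ = {X3}.
The closure contains neither all of R1 = {X1, X2, X3, X5} nor all of R2 = {X3, X4}, so the common attributes are not a superkey of either fragment. The join is lossy.

No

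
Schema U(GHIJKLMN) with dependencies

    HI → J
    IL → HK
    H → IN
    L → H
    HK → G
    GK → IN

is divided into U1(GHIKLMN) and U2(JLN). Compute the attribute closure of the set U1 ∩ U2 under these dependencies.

GHIJKLN

U1 ∩ U2 = {LN}.
L → H applies, adding H
H → IN applies, adding I
HI → J applies, adding J
IL → HK applies, adding K
HK → G applies, adding G
Closure: {GHIJKLN}.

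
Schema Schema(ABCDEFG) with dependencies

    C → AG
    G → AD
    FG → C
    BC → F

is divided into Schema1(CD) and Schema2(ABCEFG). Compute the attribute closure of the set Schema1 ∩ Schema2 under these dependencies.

ACDG

Schema1 ∩ Schema2 = {C}.
C → AG applies, adding AG
G → AD applies, adding D
Closure: {ACDG}.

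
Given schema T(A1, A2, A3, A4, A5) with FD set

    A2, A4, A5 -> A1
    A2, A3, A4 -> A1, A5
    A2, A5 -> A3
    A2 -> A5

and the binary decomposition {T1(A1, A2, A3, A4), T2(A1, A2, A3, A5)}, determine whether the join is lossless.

Common attributes: T1 ∩ T2 = {A1, A2, A3}.
Closure of {A1, A2, A3}: A2 → A5 applies, adding A5. So (A1, A2, A3)⁺ = {A1, A2, A3, A5}.
This closure contains every attribute of T2, so T1 ∩ T2 → T2. The join is lossless.

Yes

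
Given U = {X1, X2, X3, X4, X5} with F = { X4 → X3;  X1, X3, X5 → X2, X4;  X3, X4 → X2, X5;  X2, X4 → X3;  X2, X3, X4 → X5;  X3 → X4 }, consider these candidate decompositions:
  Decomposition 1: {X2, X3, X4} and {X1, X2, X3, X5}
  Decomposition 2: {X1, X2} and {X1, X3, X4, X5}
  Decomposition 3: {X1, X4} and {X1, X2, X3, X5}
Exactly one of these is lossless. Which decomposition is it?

Decomposition 1: common = {X2, X3}, closure = {X2, X3, X4, X5} → lossless.
Decomposition 2: common = {X1}, closure = {X1} → lossy.
Decomposition 3: common = {X1}, closure = {X1} → lossy.

Decomposition 1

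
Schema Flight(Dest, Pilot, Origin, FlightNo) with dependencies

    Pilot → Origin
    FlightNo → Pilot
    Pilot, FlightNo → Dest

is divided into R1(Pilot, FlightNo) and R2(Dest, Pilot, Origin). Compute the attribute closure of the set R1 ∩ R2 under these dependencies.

Pilot, Origin

R1 ∩ R2 = {Pilot}.
Pilot → Origin applies, adding Origin
Closure: {Pilot, Origin}.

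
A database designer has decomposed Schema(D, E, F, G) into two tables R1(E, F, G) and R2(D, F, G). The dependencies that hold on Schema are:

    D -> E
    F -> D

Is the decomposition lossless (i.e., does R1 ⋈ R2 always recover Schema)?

Common attributes: R1 ∩ R2 = {F, G}.
Closure of {F, G}: F → D applies, adding D; D → E applies, adding E. So (F, G)⁺ = {D, E, F, G}.
This closure contains every attribute of R1, so R1 ∩ R2 → R1. The join is lossless.

Yes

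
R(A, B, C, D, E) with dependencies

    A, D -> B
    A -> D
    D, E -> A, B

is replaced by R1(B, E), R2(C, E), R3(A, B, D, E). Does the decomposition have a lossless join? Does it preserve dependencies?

lossy but dependency-preserving

Lossless test (chase): applying each FD to every pair of rows produces no changes in the tableau, so no row becomes fully distinguished — the join is lossy.
Dependency preservation: every FD's attributes lie within a single fragment, so each can be enforced locally — preserved.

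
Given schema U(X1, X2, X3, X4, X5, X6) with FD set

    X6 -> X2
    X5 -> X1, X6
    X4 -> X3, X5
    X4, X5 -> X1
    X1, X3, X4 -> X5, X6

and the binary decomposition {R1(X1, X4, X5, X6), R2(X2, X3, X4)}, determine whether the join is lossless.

Yes

Common attributes: R1 ∩ R2 = {X4}.
Closure of {X4}: X4 → X3, X5 applies, adding X3, X5; X4, X5 → X1 applies, adding X1; X1, X3, X4 → X5, X6 applies, adding X6; X6 → X2 applies, adding X2. So (X4)⁺ = {X1, X2, X3, X4, X5, X6}.
This closure contains every attribute of R1, so R1 ∩ R2 → R1. The join is lossless.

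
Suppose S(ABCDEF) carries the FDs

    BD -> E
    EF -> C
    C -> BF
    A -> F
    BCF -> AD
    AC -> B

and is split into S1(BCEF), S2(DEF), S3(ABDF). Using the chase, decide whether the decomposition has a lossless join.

Yes

Chase test. Columns are ABCDEF; row i has aⱼ where attribute j ∈ Si, else bᵢⱼ.
Initial tableau (one row per fragment):
  row 1: b11 a2 a3 b14 a5 a6
  row 2: b21 b22 b23 a4 a5 a6
  row 3: a1 a2 b33 a4 b35 a6
Rows 1 and 2 agree on EF; apply EF→C and equate their C entries.
Rows 1 and 2 agree on C; apply C→BF and equate their BF entries.
Rows 1 and 2 agree on BCF; apply BCF→AD and equate their AD entries.
Rows 1 and 3 agree on BD; apply BD→E and equate their E entries.
Rows 1 and 3 agree on EF; apply EF→C and equate their C entries.
Rows 1 and 3 agree on BCF; apply BCF→AD and equate their AD entries.
Row 1 is now all distinguished symbols — the join is lossless.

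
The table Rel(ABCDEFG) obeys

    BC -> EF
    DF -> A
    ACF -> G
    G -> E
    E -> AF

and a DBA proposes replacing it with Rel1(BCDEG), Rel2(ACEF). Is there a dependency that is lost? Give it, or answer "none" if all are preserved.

DF -> A

Check DF → A: no single fragment contains all of {ADF}, and the restricted closure of {DF} across the fragments never reaches {A}.
BC → EF is preserved.
ACF → G is preserved.
G → E is preserved.
E → AF is preserved.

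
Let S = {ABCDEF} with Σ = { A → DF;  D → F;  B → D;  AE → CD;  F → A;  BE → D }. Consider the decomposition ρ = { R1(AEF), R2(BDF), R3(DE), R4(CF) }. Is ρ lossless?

Chase test. Columns are ABCDEF; row i has aⱼ where attribute j ∈ Ri, else bᵢⱼ.
Initial tableau (one row per fragment):
  row 1: a1 b12 b13 b14 a5 a6
  row 2: b21 a2 b23 a4 b25 a6
  row 3: b31 b32 b33 a4 a5 b36
  row 4: b41 b42 a3 b44 b45 a6
Rows 2 and 3 agree on D; apply D→F and equate their F entries.
Rows 1 and 2 agree on F; apply F→A and equate their A entries.
Rows 1 and 3 agree on F; apply F→A and equate their A entries.
Rows 1 and 4 agree on F; apply F→A and equate their A entries.
Rows 1 and 2 agree on A; apply A→DF and equate their DF entries.
Rows 1 and 4 agree on A; apply A→DF and equate their DF entries.
Rows 1 and 3 agree on AE; apply AE→CD and equate their CD entries.
No row becomes fully distinguished — the join is lossy.

No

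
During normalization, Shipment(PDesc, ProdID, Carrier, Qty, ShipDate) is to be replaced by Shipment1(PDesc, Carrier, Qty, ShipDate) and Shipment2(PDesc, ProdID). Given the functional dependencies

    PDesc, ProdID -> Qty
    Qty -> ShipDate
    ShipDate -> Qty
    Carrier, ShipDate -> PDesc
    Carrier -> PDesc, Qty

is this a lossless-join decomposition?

Common attributes: Shipment1 ∩ Shipment2 = {PDesc}.
No dependency enlarges {PDesc}, so (PDesc)⁺ = {PDesc}.
The closure contains neither all of Shipment1 = {PDesc, Carrier, Qty, ShipDate} nor all of Shipment2 = {PDesc, ProdID}, so the common attributes are not a superkey of either fragment. The join is lossy.

No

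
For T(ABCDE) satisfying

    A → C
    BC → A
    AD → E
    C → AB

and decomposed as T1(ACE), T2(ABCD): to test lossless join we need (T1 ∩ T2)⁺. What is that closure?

T1 ∩ T2 = {AC}.
C → AB applies, adding B
Closure: {ABC}.

ABC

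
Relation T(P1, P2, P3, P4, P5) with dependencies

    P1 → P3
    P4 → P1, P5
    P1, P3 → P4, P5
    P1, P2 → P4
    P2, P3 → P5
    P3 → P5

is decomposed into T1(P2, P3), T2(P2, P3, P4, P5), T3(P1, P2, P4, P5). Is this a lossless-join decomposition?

Yes

Chase test. Columns are P1, P2, P3, P4, P5; row i has aⱼ where attribute j ∈ Ti, else bᵢⱼ.
Initial tableau (one row per fragment):
  row 1: b11 a2 a3 b14 b15
  row 2: b21 a2 a3 a4 a5
  row 3: a1 a2 b33 a4 a5
Rows 2 and 3 agree on P4; apply P4→P1, P5 and equate their P1, P5 entries.
Rows 1 and 2 agree on P2, P3; apply P2, P3→P5 and equate their P5 entries.
Rows 2 and 3 agree on P1; apply P1→P3 and equate their P3 entries.
Row 2 is now all distinguished symbols — the join is lossless.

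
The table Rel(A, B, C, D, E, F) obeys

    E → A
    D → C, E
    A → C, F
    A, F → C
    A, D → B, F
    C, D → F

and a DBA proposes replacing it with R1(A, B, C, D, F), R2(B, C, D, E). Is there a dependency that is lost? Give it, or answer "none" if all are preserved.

E → A

Check E → A: no single fragment contains all of {A, E}, and the restricted closure of {E} across the fragments never reaches {A}.
D → C, E is preserved.
A → C, F is preserved.
A, F → C is preserved.
A, D → B, F is preserved.
C, D → F is preserved.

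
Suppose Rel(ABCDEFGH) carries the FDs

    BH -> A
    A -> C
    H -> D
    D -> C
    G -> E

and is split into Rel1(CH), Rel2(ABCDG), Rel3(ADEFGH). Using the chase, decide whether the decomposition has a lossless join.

Chase test. Columns are ABCDEFGH; row i has aⱼ where attribute j ∈ Reli, else bᵢⱼ.
Initial tableau (one row per fragment):
  row 1: b11 b12 a3 b14 b15 b16 b17 a8
  row 2: a1 a2 a3 a4 b25 b26 a7 b28
  row 3: a1 b32 b33 a4 a5 a6 a7 a8
Rows 2 and 3 agree on A; apply A→C and equate their C entries.
Rows 1 and 3 agree on H; apply H→D and equate their D entries.
Rows 2 and 3 agree on G; apply G→E and equate their E entries.
No row becomes fully distinguished — the join is lossy.

No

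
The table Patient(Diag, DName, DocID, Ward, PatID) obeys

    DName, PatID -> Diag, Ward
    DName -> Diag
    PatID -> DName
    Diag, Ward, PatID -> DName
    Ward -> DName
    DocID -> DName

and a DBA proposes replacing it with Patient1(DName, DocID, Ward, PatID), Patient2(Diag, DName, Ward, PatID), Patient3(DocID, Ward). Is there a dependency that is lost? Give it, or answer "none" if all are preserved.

none

DName, PatID → Diag, Ward lies within Patient2.
DName → Diag lies within Patient2.
PatID → DName lies within Patient1.
Diag, Ward, PatID → DName lies within Patient2.
Ward → DName lies within Patient1.
DocID → DName lies within Patient1.
Every dependency is enforceable on the fragments, so the decomposition is dependency-preserving.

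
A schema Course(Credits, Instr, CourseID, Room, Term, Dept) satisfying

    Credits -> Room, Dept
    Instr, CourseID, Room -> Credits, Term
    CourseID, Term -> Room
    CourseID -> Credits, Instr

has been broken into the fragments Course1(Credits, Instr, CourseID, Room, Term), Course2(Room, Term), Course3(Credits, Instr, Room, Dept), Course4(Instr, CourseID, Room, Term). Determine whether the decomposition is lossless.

Yes

Chase test. Columns are Credits, Instr, CourseID, Room, Term, Dept; row i has aⱼ where attribute j ∈ Coursei, else bᵢⱼ.
Initial tableau (one row per fragment):
  row 1: a1 a2 a3 a4 a5 b16
  row 2: b21 b22 b23 a4 a5 b26
  row 3: a1 a2 b33 a4 b35 a6
  row 4: b41 a2 a3 a4 a5 b46
Rows 1 and 3 agree on Credits; apply Credits→Room, Dept and equate their Room, Dept entries.
Rows 1 and 4 agree on Instr, CourseID, Room; apply Instr, CourseID, Room→Credits, Term and equate their Credits, Term entries.
Rows 1 and 4 agree on Credits; apply Credits→Room, Dept and equate their Room, Dept entries.
Row 1 is now all distinguished symbols — the join is lossless.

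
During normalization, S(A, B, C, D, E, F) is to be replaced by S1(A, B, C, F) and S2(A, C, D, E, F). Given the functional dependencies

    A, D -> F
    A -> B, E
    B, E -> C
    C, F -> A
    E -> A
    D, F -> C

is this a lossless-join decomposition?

Common attributes: S1 ∩ S2 = {A, C, F}.
Closure of {A, C, F}: A → B, E applies, adding B, E. So (A, C, F)⁺ = {A, B, C, E, F}.
This closure contains every attribute of S1, so S1 ∩ S2 → S1. The join is lossless.

Yes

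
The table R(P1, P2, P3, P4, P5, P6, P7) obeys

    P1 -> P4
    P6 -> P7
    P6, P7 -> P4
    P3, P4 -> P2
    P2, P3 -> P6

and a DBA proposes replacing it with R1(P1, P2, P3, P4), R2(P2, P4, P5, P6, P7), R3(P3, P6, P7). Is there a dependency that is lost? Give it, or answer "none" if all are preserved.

Check P2, P3 → P6: no single fragment contains all of {P2, P3, P6}, and the restricted closure of {P2, P3} across the fragments never reaches {P6}.
P1 → P4 is preserved.
P6 → P7 is preserved.
P6, P7 → P4 is preserved.
P3, P4 → P2 is preserved.

P2, P3 -> P6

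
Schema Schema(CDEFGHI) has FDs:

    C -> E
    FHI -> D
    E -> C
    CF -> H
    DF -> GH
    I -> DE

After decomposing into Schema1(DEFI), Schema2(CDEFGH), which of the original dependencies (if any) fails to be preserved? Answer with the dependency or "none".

none

C → E lies within Schema2.
FHI → D: restricted closure across fragments reaches D.
E → C lies within Schema2.
CF → H lies within Schema2.
DF → GH lies within Schema2.
I → DE lies within Schema1.
Every dependency is enforceable on the fragments, so the decomposition is dependency-preserving.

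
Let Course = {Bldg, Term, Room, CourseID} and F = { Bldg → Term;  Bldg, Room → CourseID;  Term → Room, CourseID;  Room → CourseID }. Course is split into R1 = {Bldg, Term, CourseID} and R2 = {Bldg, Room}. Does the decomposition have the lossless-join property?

Yes

Common attributes: R1 ∩ R2 = {Bldg}.
Closure of {Bldg}: Bldg → Term applies, adding Term; Term → Room, CourseID applies, adding Room, CourseID. So (Bldg)⁺ = {Bldg, Term, Room, CourseID}.
This closure contains every attribute of R1, so R1 ∩ R2 → R1. The join is lossless.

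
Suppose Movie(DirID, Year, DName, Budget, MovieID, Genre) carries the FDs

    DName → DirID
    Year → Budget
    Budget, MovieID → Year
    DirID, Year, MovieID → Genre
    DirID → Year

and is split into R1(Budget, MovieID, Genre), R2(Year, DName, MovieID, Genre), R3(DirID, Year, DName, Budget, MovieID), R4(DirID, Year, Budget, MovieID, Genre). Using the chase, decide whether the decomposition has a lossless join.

Chase test. Columns are DirID, Year, DName, Budget, MovieID, Genre; row i has aⱼ where attribute j ∈ Ri, else bᵢⱼ.
Initial tableau (one row per fragment):
  row 1: b11 b12 b13 a4 a5 a6
  row 2: b21 a2 a3 b24 a5 a6
  row 3: a1 a2 a3 a4 a5 b36
  row 4: a1 a2 b43 a4 a5 a6
Rows 2 and 3 agree on DName; apply DName→DirID and equate their DirID entries.
Rows 2 and 3 agree on Year; apply Year→Budget and equate their Budget entries.
Rows 1 and 2 agree on Budget, MovieID; apply Budget, MovieID→Year and equate their Year entries.
Rows 2 and 3 agree on DirID, Year, MovieID; apply DirID, Year, MovieID→Genre and equate their Genre entries.
Row 2 is now all distinguished symbols — the join is lossless.

Yes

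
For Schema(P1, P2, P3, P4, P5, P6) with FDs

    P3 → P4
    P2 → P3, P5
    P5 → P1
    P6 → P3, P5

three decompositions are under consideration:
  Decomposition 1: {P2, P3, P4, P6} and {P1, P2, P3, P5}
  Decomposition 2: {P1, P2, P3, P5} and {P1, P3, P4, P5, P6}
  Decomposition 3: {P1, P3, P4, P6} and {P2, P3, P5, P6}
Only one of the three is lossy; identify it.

Decomposition 1: common = {P2, P3}, closure = {P1, P2, P3, P4, P5} → lossless.
Decomposition 2: common = {P1, P3, P5}, closure = {P1, P3, P4, P5} → lossy.
Decomposition 3: common = {P3, P6}, closure = {P1, P3, P4, P5, P6} → lossless.

Decomposition 2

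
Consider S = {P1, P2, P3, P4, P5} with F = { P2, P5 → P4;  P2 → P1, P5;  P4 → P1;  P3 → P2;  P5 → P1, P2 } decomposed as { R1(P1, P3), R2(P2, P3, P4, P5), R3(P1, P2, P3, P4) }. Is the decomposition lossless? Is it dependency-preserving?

Lossless test (chase): Rows 2 and 3 agree on P2; apply P2→P1, P5 and equate their P1, P5 entries. Rows 1 and 2 agree on P3; apply P3→P2 and equate their P2 entries. Rows 1 and 2 agree on P2; apply P2→P1, P5 and equate their P1, P5 entries. Rows 1 and 2 agree on P2, P5; apply P2, P5→P4 and equate their P4 entries. Row 1 is now all distinguished symbols — the join is lossless.
Dependency preservation: P2 → P1, P5; P5 → P1, P2 are not contained in any single fragment, but the restricted closure of each left-hand side across the fragments still reaches the right-hand side; the remaining FDs each lie inside some fragment. All dependencies are preserved.

lossless and dependency-preserving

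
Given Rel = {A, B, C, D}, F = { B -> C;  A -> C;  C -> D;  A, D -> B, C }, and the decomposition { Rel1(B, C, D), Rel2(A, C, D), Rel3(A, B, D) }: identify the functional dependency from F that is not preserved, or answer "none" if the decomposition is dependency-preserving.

B → C lies within Rel1.
A → C lies within Rel2.
C → D lies within Rel1.
A, D → B, C: restricted closure across fragments reaches B, C.
Every dependency is enforceable on the fragments, so the decomposition is dependency-preserving.

none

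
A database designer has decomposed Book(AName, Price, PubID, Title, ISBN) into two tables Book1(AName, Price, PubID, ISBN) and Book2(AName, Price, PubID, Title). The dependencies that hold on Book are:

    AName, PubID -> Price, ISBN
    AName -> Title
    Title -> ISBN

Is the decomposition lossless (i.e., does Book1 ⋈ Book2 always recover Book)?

Common attributes: Book1 ∩ Book2 = {AName, Price, PubID}.
Closure of {AName, Price, PubID}: AName, PubID → Price, ISBN applies, adding ISBN; AName → Title applies, adding Title. So (AName, Price, PubID)⁺ = {AName, Price, PubID, Title, ISBN}.
This closure contains every attribute of Book1, so Book1 ∩ Book2 → Book1. The join is lossless.

Yes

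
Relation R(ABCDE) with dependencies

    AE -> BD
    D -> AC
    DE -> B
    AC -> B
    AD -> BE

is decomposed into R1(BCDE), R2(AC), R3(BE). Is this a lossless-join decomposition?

No

Chase test. Columns are ABCDE; row i has aⱼ where attribute j ∈ Ri, else bᵢⱼ.
Initial tableau (one row per fragment):
  row 1: b11 a2 a3 a4 a5
  row 2: a1 b22 a3 b24 b25
  row 3: b31 a2 b33 b34 a5
No row becomes fully distinguished — the join is lossy.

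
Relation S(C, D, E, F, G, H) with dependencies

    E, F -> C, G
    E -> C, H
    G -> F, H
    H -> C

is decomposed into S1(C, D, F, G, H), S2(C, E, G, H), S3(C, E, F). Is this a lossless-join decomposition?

No

Chase test. Columns are C, D, E, F, G, H; row i has aⱼ where attribute j ∈ Si, else bᵢⱼ.
Initial tableau (one row per fragment):
  row 1: a1 a2 b13 a4 a5 a6
  row 2: a1 b22 a3 b24 a5 a6
  row 3: a1 b32 a3 a4 b35 b36
Rows 2 and 3 agree on E; apply E→C, H and equate their C, H entries.
Rows 1 and 2 agree on G; apply G→F, H and equate their F, H entries.
Rows 2 and 3 agree on E, F; apply E, F→C, G and equate their C, G entries.
No row becomes fully distinguished — the join is lossy.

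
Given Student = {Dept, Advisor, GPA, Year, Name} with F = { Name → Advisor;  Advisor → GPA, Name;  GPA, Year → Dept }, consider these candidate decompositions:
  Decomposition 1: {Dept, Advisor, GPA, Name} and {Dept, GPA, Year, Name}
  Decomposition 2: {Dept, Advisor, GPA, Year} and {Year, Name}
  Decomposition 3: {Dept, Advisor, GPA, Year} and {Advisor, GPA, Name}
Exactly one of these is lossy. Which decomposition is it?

Decomposition 1: common = {Dept, GPA, Name}, closure = {Dept, Advisor, GPA, Name} → lossless.
Decomposition 2: common = {Year}, closure = {Year} → lossy.
Decomposition 3: common = {Advisor, GPA}, closure = {Advisor, GPA, Name} → lossless.

Decomposition 2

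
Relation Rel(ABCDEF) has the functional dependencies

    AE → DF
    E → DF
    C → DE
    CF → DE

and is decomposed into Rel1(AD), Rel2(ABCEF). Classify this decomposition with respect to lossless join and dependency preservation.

lossy and not dependency-preserving

Lossless test: (A)⁺ = {A}, which is a superkey of neither fragment — lossy.
Dependency preservation: the restricted closure of {AE} across the fragments never reaches {DF}, so AE → DF cannot be enforced without a join — not preserved.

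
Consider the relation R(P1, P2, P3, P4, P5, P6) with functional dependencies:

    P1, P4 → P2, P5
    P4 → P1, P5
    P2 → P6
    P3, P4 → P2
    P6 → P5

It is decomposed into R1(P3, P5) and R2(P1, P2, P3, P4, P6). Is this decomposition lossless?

No

Common attributes: R1 ∩ R2 = {P3}.
No dependency enlarges {P3}, so (P3)⁺ = {P3}.
The closure contains neither all of R1 = {P3, P5} nor all of R2 = {P1, P2, P3, P4, P6}, so the common attributes are not a superkey of either fragment. The join is lossy.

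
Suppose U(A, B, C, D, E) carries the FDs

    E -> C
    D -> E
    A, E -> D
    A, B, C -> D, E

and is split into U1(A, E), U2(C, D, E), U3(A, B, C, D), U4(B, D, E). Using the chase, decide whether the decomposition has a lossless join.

Yes

Chase test. Columns are A, B, C, D, E; row i has aⱼ where attribute j ∈ Ui, else bᵢⱼ.
Initial tableau (one row per fragment):
  row 1: a1 b12 b13 b14 a5
  row 2: b21 b22 a3 a4 a5
  row 3: a1 a2 a3 a4 b35
  row 4: b41 a2 b43 a4 a5
Rows 1 and 2 agree on E; apply E→C and equate their C entries.
Rows 1 and 4 agree on E; apply E→C and equate their C entries.
Rows 2 and 3 agree on D; apply D→E and equate their E entries.
Rows 1 and 3 agree on A, E; apply A, E→D and equate their D entries.
Row 3 is now all distinguished symbols — the join is lossless.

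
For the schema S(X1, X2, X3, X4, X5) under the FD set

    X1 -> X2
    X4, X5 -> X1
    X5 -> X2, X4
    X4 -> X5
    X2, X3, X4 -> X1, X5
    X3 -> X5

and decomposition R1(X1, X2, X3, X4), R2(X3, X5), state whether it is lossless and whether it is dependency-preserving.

Lossless test: (X3)⁺ = {X1, X2, X3, X4, X5}, which contains all of one fragment — lossless.
Dependency preservation: the restricted closure of {X5} across the fragments never reaches {X2, X4}, so X5 → X2, X4 cannot be enforced without a join — not preserved.

lossless but not dependency-preserving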